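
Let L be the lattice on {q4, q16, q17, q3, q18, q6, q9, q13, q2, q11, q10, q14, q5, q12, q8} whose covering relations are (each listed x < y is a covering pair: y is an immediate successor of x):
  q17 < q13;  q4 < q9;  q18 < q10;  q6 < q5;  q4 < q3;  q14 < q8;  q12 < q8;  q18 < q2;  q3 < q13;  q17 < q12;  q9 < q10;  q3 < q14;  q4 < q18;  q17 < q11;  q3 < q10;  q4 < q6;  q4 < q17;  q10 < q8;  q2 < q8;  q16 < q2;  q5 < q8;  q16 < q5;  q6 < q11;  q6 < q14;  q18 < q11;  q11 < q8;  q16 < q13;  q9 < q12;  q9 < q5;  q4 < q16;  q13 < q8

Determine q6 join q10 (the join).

Common upper bounds of {q6, q10}: q8.
The least among these is q8.

q8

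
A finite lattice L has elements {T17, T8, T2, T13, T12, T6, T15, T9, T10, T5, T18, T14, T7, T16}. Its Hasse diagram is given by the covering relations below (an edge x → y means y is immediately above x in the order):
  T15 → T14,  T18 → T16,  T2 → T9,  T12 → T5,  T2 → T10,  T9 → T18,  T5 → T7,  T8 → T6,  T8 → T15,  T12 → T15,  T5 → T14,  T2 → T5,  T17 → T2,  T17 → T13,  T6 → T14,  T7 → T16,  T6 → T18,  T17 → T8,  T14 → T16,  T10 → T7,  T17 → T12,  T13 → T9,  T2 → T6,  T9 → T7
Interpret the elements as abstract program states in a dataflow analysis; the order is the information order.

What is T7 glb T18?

T9

Common lower bounds of {T7, T18}: T13, T17, T2, T9.
The greatest among these is T9.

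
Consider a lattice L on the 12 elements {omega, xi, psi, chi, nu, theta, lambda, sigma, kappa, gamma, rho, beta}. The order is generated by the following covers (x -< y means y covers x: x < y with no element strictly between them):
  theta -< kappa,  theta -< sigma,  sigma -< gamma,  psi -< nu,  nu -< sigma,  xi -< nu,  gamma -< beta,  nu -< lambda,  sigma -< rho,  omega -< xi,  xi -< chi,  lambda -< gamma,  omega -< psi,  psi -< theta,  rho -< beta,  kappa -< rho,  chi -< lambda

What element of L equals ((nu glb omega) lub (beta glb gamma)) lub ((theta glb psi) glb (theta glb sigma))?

nu ∧ omega = omega
beta ∧ gamma = gamma
omega ∨ gamma = gamma
theta ∧ psi = psi
theta ∧ sigma = theta
psi ∧ theta = psi
gamma ∨ psi = gamma

gamma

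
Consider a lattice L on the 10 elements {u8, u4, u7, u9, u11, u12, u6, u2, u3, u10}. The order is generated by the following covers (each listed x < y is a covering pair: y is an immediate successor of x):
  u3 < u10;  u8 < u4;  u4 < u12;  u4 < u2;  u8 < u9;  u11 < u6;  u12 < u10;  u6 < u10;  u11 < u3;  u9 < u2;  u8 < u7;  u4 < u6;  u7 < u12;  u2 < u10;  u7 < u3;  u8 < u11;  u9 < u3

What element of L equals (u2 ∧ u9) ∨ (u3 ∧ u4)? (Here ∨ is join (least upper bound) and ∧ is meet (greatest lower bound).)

u2 ∧ u9 = u9
u3 ∧ u4 = u8
u9 ∨ u8 = u9

u9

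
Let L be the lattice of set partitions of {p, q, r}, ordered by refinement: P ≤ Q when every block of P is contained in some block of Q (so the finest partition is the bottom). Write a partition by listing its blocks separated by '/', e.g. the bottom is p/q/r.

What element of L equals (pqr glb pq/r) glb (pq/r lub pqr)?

pq/r

pqr ∧ pq/r = pq/r
pq/r ∨ pqr = pqr
pq/r ∧ pqr = pq/r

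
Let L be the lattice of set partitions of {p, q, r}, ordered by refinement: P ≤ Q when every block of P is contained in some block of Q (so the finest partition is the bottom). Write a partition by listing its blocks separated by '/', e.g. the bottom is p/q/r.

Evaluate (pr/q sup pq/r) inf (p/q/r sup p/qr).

pr/q ∨ pq/r = pqr
p/q/r ∨ p/qr = p/qr
pqr ∧ p/qr = p/qr

p/qr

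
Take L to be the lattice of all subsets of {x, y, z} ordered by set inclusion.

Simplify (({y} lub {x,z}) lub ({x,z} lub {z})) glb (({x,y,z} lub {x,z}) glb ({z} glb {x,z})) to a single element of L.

{y} ∨ {x,z} = {x,y,z}
{x,z} ∨ {z} = {x,z}
{x,y,z} ∨ {x,z} = {x,y,z}
{x,y,z} ∨ {x,z} = {x,y,z}
{z} ∧ {x,z} = {z}
{x,y,z} ∧ {z} = {z}
{x,y,z} ∧ {z} = {z}

{z}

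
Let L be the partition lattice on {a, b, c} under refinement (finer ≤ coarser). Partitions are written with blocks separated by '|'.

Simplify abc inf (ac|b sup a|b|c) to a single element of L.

ac|b ∨ a|b|c = ac|b
abc ∧ ac|b = ac|b

ac|b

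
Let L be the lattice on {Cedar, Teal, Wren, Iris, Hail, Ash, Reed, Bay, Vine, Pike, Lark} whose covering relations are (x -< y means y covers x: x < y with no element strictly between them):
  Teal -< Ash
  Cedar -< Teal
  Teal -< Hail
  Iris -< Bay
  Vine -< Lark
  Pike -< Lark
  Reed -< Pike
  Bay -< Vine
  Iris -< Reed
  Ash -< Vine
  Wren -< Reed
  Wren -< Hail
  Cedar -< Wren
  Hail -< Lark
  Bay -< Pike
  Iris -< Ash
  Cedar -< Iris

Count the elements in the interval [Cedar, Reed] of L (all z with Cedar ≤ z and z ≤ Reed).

The interval [Cedar, Reed] = {Cedar, Iris, Reed, Wren}, which has 4 elements.

4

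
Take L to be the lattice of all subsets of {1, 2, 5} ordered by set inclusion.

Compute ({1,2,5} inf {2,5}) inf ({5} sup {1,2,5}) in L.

{1,2,5} ∧ {2,5} = {2,5}
{5} ∨ {1,2,5} = {1,2,5}
{2,5} ∧ {1,2,5} = {2,5}

{2,5}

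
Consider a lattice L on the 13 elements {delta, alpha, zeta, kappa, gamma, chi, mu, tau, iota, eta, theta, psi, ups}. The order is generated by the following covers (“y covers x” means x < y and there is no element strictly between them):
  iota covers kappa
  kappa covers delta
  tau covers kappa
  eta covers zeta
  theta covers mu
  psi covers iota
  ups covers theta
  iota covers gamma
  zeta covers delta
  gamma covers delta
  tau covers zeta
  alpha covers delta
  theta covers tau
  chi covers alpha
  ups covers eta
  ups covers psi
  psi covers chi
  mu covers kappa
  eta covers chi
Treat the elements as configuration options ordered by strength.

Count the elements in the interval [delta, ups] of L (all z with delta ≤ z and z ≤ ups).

13

The interval [delta, ups] = {alpha, chi, delta, eta, gamma, iota, kappa, mu, psi, tau, theta, ups, zeta}, which has 13 elements.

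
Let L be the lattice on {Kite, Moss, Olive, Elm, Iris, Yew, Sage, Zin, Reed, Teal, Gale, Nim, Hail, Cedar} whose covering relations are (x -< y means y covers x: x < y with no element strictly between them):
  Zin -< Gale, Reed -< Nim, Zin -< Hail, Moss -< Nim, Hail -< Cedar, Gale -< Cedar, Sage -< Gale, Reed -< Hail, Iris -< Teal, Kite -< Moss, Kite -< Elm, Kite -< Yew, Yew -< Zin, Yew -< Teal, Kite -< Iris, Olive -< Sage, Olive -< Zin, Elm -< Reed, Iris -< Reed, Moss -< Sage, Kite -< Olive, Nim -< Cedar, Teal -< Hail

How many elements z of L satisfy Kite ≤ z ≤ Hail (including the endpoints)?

9

The interval [Kite, Hail] = {Elm, Hail, Iris, Kite, Olive, Reed, Teal, Yew, Zin}, which has 9 elements.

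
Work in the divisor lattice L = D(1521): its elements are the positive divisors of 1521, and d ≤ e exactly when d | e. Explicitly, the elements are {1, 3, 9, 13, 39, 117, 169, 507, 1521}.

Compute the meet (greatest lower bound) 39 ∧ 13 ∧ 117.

13

Common lower bounds of {39, 13, 117}: 1, 13.
The greatest among these is 13.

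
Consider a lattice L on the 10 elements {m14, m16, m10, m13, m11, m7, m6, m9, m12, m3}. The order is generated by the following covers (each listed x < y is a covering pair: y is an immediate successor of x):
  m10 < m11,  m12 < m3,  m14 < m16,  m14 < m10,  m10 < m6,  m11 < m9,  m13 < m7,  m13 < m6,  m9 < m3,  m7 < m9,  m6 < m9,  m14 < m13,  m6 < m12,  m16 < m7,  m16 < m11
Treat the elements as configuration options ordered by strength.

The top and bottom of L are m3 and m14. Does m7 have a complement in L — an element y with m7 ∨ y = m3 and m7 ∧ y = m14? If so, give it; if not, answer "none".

none

For every candidate y, either m7 ∨ y ≠ m3 or m7 ∧ y ≠ m14; no complement exists.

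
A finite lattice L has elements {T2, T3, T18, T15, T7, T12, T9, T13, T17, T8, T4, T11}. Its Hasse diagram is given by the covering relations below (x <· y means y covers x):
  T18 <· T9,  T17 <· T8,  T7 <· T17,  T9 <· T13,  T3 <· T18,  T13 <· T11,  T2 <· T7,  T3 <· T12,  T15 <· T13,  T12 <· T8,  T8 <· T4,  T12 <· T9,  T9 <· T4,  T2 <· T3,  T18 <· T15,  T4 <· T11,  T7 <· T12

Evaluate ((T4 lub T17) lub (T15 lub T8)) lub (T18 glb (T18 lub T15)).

T11

T4 ∨ T17 = T4
T15 ∨ T8 = T11
T4 ∨ T11 = T11
T18 ∨ T15 = T15
T18 ∧ T15 = T18
T11 ∨ T18 = T11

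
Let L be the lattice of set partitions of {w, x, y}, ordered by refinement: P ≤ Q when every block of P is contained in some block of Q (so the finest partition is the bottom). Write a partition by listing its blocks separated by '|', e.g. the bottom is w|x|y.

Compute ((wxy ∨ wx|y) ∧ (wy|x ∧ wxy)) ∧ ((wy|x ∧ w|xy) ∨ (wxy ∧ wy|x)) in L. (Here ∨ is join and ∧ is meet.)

wxy ∨ wx|y = wxy
wy|x ∧ wxy = wy|x
wxy ∧ wy|x = wy|x
wy|x ∧ w|xy = w|x|y
wxy ∧ wy|x = wy|x
w|x|y ∨ wy|x = wy|x
wy|x ∧ wy|x = wy|x

wy|x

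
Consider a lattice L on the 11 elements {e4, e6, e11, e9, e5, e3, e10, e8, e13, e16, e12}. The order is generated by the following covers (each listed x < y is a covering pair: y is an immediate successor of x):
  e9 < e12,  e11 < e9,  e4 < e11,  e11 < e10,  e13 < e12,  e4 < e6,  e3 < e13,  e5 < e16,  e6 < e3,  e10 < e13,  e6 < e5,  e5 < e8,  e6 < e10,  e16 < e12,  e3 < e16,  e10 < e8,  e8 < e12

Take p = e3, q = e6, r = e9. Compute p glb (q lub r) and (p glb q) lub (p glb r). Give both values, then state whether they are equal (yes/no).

q lub r = e12, so p glb (q lub r) = e3 glb e12 = e3.
p glb q = e6 and p glb r = e4, so (p glb q) lub (p glb r) = e6 lub e4 = e6.
Equal: no.

e3; e6; no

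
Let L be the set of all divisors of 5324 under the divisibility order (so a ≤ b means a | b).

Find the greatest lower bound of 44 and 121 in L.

11

In the divisibility order, the meet is the greatest common divisor: gcd(44, 121) = 11.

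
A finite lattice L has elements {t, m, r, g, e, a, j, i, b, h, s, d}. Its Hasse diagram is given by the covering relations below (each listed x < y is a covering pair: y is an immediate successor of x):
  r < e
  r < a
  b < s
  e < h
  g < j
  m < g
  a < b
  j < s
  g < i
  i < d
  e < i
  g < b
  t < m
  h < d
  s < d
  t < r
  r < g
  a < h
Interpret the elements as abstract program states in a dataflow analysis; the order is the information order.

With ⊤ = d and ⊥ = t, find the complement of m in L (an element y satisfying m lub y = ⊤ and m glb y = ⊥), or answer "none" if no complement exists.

h

Need y with m ∨ y = d and m ∧ y = t.
Checking each element gives: h.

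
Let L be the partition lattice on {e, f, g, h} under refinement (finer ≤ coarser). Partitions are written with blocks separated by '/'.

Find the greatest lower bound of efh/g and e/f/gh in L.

e/f/g/h

The meet (common refinement) of efh/g and e/f/gh intersects blocks pairwise, giving e/f/g/h.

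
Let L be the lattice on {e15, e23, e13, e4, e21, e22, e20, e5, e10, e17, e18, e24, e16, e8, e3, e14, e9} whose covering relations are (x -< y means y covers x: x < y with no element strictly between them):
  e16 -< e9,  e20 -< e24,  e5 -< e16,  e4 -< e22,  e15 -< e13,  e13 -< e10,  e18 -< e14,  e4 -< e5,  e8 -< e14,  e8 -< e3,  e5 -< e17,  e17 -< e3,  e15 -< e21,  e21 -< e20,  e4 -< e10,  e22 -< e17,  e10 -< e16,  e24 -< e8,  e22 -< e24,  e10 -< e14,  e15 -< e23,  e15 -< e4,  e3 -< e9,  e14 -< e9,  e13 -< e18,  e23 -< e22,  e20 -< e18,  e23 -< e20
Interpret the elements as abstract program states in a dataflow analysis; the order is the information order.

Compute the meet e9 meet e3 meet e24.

e24

Common lower bounds of {e9, e3, e24}: e15, e20, e21, e22, e23, e24, e4.
The greatest among these is e24.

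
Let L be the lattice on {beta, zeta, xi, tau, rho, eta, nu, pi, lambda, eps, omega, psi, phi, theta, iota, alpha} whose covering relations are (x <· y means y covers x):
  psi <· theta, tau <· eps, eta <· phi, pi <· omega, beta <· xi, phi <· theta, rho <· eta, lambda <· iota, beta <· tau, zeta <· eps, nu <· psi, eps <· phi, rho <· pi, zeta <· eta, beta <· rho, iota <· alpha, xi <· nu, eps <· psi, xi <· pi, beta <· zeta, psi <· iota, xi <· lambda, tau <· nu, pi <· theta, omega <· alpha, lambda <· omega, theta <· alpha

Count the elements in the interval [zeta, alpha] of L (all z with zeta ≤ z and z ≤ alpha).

The interval [zeta, alpha] = {alpha, eps, eta, iota, phi, psi, theta, zeta}, which has 8 elements.

8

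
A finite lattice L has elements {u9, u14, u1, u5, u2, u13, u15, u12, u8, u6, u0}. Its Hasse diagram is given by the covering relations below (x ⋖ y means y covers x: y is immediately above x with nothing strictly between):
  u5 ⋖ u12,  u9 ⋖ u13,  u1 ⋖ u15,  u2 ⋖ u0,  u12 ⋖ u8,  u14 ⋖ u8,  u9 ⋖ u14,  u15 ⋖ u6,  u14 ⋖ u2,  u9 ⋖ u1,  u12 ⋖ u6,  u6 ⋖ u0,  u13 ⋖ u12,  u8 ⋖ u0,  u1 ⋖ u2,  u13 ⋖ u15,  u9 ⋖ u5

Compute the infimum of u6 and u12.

u12

Common lower bounds of {u6, u12}: u12, u13, u5, u9.
The greatest among these is u12.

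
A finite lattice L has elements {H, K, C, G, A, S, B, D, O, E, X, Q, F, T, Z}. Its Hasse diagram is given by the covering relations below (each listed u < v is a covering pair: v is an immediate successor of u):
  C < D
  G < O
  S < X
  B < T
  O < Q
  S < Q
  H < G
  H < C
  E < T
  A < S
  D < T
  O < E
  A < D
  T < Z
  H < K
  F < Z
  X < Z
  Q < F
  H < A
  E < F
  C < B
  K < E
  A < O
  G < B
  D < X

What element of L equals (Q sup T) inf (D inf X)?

Q ∨ T = Z
D ∧ X = D
Z ∧ D = D

D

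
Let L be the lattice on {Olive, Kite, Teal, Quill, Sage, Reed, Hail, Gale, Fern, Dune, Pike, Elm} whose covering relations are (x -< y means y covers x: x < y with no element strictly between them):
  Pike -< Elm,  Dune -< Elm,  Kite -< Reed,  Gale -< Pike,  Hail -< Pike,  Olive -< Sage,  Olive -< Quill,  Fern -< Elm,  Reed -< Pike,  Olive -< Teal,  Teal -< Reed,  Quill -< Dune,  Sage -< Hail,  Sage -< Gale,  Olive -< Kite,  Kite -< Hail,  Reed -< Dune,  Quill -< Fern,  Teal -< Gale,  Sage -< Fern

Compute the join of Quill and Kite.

Dune

Common upper bounds of {Quill, Kite}: Dune, Elm.
The least among these is Dune.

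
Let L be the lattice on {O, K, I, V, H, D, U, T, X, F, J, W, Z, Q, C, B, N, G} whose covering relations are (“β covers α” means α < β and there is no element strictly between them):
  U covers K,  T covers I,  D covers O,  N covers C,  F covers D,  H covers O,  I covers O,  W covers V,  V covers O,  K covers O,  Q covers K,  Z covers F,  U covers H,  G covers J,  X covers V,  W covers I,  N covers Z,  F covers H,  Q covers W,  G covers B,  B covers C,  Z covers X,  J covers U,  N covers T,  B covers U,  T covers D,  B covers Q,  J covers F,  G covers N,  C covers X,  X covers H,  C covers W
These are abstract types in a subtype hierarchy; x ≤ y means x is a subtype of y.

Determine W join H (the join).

Common upper bounds of {W, H}: B, C, G, N.
The least among these is C.

C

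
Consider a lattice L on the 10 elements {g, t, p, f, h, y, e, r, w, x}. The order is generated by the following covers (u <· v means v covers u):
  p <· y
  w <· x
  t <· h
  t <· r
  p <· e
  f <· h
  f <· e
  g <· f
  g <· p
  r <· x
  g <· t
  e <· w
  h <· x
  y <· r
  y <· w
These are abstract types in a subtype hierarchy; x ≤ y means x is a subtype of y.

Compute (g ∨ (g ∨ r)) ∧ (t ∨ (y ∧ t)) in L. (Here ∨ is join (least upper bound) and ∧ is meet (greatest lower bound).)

g ∨ r = r
g ∨ r = r
y ∧ t = g
t ∨ g = t
r ∧ t = t

t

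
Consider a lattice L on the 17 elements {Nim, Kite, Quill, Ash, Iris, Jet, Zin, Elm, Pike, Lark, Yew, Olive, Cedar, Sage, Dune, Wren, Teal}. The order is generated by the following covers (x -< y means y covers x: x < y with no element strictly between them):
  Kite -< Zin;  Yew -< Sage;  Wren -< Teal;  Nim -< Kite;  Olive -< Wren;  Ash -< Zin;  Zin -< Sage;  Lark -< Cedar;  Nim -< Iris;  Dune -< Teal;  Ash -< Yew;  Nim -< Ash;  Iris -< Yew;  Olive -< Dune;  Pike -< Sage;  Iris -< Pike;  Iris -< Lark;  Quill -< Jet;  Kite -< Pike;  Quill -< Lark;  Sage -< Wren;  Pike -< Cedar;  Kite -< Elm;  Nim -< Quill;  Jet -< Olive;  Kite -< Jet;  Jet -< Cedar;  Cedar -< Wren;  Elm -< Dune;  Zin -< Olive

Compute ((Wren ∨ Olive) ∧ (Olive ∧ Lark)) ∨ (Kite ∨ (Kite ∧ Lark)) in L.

Jet

Wren ∨ Olive = Wren
Olive ∧ Lark = Quill
Wren ∧ Quill = Quill
Kite ∧ Lark = Nim
Kite ∨ Nim = Kite
Quill ∨ Kite = Jet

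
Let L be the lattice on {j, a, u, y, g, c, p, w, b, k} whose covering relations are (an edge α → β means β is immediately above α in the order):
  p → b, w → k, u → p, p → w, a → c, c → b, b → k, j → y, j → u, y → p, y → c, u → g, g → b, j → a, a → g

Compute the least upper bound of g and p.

b

Common upper bounds of {g, p}: b, k.
The least among these is b.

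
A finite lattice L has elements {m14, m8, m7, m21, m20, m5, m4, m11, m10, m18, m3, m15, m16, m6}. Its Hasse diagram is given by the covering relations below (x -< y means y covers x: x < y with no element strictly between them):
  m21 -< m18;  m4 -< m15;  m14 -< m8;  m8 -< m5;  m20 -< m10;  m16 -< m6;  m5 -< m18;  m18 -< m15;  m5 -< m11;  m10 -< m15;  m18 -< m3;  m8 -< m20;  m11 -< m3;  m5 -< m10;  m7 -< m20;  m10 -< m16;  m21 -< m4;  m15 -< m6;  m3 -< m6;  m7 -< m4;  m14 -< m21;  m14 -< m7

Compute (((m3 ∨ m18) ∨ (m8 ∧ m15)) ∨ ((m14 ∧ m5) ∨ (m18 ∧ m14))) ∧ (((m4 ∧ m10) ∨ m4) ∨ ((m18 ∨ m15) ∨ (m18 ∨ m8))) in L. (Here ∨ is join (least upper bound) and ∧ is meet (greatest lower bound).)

m18

m3 ∨ m18 = m3
m8 ∧ m15 = m8
m3 ∨ m8 = m3
m14 ∧ m5 = m14
m18 ∧ m14 = m14
m14 ∨ m14 = m14
m3 ∨ m14 = m3
m4 ∧ m10 = m7
m7 ∨ m4 = m4
m18 ∨ m15 = m15
m18 ∨ m8 = m18
m15 ∨ m18 = m15
m4 ∨ m15 = m15
m3 ∧ m15 = m18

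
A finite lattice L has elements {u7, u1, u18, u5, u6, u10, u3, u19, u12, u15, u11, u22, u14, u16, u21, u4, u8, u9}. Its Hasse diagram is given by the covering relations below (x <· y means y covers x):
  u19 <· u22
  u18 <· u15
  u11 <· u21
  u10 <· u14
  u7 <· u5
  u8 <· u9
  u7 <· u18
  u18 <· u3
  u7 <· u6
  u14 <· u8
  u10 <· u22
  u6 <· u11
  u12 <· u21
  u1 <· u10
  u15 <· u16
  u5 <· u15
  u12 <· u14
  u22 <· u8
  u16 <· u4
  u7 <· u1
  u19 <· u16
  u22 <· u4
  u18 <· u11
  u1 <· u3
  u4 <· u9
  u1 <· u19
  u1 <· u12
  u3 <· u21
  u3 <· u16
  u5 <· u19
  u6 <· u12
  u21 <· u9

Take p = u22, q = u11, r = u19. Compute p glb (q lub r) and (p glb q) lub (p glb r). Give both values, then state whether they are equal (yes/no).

q lub r = u9, so p glb (q lub r) = u22 glb u9 = u22.
p glb q = u7 and p glb r = u19, so (p glb q) lub (p glb r) = u7 lub u19 = u19.
Equal: no.

u22; u19; no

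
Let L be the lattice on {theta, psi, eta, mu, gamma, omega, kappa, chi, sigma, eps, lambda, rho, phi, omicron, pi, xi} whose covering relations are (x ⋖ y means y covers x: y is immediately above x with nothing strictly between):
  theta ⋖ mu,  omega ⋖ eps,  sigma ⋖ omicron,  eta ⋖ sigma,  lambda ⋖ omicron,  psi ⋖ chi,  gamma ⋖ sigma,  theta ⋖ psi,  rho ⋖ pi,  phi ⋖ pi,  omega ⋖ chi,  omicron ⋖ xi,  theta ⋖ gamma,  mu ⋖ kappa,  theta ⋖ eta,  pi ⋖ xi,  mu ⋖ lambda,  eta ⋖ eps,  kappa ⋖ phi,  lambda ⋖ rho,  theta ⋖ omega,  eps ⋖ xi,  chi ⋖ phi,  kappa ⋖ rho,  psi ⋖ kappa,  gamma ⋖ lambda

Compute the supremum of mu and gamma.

lambda

Common upper bounds of {mu, gamma}: lambda, omicron, pi, rho, xi.
The least among these is lambda.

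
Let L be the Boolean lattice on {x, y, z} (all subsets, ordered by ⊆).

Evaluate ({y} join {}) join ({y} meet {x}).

{y}

{y} ∨ {} = {y}
{y} ∧ {x} = {}
{y} ∨ {} = {y}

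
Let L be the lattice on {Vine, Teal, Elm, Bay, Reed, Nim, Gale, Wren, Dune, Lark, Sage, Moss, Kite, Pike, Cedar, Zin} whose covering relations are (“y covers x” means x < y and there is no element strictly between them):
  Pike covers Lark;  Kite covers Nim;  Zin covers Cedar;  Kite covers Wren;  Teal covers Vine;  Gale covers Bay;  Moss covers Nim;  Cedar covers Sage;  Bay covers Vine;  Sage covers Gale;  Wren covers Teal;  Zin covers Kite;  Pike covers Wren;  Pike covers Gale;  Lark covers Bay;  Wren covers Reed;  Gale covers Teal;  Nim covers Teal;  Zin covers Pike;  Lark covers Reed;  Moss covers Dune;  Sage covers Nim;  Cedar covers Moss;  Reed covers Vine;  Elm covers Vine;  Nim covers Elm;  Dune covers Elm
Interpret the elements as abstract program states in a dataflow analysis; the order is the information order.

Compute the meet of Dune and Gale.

Common lower bounds of {Dune, Gale}: Vine.
The greatest among these is Vine.

Vine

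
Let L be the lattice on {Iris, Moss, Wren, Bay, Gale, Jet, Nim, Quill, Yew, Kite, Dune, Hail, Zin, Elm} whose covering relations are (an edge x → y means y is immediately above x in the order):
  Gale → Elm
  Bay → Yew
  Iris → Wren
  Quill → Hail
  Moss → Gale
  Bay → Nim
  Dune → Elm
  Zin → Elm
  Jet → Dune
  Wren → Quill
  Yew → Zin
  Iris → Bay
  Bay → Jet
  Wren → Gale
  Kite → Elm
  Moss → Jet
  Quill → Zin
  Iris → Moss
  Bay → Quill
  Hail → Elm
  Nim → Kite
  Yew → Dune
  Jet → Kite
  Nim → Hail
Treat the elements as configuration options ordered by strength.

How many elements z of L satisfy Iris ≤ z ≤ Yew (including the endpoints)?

3

The interval [Iris, Yew] = {Bay, Iris, Yew}, which has 3 elements.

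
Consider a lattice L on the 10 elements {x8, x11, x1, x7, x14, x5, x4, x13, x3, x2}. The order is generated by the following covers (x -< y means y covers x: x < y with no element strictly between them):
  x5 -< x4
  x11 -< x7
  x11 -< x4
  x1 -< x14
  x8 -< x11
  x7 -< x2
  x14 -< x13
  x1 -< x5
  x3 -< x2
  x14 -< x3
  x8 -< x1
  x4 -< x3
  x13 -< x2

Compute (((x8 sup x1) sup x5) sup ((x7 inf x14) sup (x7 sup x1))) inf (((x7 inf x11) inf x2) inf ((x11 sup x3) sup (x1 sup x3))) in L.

x11

x8 ∨ x1 = x1
x1 ∨ x5 = x5
x7 ∧ x14 = x8
x7 ∨ x1 = x2
x8 ∨ x2 = x2
x5 ∨ x2 = x2
x7 ∧ x11 = x11
x11 ∧ x2 = x11
x11 ∨ x3 = x3
x1 ∨ x3 = x3
x3 ∨ x3 = x3
x11 ∧ x3 = x11
x2 ∧ x11 = x11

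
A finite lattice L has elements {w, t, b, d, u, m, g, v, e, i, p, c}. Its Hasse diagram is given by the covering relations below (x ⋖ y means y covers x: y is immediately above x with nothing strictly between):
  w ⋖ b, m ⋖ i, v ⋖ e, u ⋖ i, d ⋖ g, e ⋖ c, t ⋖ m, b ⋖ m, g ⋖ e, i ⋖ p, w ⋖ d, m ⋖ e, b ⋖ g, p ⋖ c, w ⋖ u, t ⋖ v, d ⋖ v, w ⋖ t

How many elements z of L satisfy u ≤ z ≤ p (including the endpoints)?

The interval [u, p] = {i, p, u}, which has 3 elements.

3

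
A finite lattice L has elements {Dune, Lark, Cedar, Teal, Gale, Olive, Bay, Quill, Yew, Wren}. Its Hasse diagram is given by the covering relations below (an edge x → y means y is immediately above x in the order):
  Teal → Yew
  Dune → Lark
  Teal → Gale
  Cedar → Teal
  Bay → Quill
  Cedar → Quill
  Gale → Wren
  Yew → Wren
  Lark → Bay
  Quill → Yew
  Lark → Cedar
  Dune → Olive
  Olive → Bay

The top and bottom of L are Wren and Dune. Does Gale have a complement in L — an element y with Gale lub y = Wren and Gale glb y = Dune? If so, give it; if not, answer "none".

Olive

Need y with Gale ∨ y = Wren and Gale ∧ y = Dune.
Checking each element gives: Olive.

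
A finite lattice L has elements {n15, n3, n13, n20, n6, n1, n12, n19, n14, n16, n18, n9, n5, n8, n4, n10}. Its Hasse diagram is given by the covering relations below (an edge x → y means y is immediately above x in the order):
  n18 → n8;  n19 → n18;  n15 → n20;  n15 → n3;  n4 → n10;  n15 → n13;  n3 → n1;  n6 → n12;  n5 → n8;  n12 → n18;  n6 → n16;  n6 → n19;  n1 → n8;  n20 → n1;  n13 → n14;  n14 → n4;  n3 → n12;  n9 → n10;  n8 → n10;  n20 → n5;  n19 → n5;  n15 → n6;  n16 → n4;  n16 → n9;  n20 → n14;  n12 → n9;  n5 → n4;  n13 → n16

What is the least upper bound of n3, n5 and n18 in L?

Common upper bounds of {n3, n5, n18}: n10, n8.
The least among these is n8.

n8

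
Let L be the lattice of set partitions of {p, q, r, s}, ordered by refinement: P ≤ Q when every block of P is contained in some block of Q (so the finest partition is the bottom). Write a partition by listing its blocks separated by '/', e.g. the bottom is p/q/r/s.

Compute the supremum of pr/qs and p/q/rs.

Common upper bounds of {pr/qs, p/q/rs}: pqrs.
The least among these is pqrs.

pqrs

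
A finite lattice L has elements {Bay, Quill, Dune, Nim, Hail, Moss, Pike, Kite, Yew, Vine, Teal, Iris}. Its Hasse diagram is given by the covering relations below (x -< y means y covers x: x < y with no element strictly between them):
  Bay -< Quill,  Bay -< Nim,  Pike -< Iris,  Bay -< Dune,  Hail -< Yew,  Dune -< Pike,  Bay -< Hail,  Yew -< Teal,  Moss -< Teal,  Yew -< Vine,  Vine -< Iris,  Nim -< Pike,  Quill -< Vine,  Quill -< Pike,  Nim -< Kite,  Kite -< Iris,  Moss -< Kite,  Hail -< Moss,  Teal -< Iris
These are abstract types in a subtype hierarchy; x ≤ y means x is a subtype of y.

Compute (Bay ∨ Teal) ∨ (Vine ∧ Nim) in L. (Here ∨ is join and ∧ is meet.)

Teal

Bay ∨ Teal = Teal
Vine ∧ Nim = Bay
Teal ∨ Bay = Teal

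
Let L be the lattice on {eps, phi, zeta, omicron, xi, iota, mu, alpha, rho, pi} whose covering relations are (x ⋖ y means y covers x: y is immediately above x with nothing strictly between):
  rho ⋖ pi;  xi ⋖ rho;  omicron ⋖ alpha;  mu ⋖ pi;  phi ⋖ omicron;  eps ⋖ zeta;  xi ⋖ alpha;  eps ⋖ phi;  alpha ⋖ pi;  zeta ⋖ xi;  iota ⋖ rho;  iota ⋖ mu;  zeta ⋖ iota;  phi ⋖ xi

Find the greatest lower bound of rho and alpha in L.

Common lower bounds of {rho, alpha}: eps, phi, xi, zeta.
The greatest among these is xi.

xi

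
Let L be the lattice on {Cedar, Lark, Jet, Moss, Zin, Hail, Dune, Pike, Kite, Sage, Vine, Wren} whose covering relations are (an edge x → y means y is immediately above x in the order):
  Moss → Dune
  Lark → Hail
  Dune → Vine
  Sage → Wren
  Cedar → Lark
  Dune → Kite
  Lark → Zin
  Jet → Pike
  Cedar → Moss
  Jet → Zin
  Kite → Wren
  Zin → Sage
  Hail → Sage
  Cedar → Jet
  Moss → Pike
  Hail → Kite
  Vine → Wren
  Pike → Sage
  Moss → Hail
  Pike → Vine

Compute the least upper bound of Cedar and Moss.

Moss

Common upper bounds of {Cedar, Moss}: Dune, Hail, Kite, Moss, Pike, Sage, Vine, Wren.
The least among these is Moss.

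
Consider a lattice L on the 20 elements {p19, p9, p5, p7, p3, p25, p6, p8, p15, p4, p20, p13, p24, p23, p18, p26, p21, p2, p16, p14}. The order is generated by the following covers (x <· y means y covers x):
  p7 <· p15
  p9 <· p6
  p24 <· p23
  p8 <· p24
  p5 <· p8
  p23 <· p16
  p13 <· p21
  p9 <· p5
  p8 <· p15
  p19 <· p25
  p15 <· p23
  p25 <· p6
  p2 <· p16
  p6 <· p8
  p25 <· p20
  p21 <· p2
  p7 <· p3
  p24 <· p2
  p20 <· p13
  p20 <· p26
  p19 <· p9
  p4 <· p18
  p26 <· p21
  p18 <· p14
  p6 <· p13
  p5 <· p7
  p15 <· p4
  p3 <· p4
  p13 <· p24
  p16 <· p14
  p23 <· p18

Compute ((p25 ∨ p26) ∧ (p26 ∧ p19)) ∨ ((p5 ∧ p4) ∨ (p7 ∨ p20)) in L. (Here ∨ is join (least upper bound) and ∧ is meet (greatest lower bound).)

p23

p25 ∨ p26 = p26
p26 ∧ p19 = p19
p26 ∧ p19 = p19
p5 ∧ p4 = p5
p7 ∨ p20 = p23
p5 ∨ p23 = p23
p19 ∨ p23 = p23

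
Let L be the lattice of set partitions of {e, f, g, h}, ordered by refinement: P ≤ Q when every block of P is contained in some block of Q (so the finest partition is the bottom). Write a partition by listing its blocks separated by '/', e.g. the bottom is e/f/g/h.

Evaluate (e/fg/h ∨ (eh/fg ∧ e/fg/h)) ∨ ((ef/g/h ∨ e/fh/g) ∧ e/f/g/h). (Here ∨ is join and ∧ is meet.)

eh/fg ∧ e/fg/h = e/fg/h
e/fg/h ∨ e/fg/h = e/fg/h
ef/g/h ∨ e/fh/g = efh/g
efh/g ∧ e/f/g/h = e/f/g/h
e/fg/h ∨ e/f/g/h = e/fg/h

e/fg/h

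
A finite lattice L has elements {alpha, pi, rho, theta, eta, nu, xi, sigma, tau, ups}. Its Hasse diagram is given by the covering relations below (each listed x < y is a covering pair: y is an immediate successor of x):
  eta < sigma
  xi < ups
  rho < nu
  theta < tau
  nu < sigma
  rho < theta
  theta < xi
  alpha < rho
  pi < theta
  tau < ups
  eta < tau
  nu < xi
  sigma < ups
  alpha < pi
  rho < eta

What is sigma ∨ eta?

Common upper bounds of {sigma, eta}: sigma, ups.
The least among these is sigma.

sigma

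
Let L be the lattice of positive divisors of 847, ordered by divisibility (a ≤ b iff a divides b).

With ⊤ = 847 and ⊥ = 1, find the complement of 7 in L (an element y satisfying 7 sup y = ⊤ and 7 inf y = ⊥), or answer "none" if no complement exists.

Need y with 7 ∨ y = 847 and 7 ∧ y = 1.
Checking each element gives: 121.

121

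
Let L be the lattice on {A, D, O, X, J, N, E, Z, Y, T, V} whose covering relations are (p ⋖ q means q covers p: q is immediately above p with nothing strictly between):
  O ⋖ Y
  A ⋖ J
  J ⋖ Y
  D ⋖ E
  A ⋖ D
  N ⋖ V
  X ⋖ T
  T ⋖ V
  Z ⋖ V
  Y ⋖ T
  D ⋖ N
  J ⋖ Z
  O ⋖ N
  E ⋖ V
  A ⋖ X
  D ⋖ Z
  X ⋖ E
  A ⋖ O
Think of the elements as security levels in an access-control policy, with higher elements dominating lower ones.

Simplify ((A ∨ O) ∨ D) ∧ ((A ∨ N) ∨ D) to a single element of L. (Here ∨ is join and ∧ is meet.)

N

A ∨ O = O
O ∨ D = N
A ∨ N = N
N ∨ D = N
N ∧ N = N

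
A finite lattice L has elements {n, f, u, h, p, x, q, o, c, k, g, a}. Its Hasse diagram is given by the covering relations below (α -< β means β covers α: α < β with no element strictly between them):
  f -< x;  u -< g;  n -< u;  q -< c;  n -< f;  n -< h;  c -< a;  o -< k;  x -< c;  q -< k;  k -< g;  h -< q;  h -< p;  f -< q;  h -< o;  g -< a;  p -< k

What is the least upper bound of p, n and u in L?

g

Common upper bounds of {p, n, u}: a, g.
The least among these is g.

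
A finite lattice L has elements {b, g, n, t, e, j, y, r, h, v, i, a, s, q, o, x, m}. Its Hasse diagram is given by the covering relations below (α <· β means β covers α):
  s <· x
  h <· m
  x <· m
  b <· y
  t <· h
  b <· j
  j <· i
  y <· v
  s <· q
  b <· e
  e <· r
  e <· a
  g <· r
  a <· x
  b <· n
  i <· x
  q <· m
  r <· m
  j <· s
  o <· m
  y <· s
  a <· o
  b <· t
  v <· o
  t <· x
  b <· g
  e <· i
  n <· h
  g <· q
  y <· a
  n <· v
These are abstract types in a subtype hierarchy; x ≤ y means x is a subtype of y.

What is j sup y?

s

Common upper bounds of {j, y}: m, q, s, x.
The least among these is s.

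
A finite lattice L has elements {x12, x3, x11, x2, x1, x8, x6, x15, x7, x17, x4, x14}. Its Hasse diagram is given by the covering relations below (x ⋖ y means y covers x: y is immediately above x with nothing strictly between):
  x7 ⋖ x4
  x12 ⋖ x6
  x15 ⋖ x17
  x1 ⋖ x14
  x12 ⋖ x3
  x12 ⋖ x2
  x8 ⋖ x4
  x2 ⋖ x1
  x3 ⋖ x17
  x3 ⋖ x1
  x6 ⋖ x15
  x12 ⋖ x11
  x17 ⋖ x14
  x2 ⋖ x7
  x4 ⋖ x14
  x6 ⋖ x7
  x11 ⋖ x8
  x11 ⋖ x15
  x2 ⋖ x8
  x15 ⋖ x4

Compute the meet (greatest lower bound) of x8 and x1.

Common lower bounds of {x8, x1}: x12, x2.
The greatest among these is x2.

x2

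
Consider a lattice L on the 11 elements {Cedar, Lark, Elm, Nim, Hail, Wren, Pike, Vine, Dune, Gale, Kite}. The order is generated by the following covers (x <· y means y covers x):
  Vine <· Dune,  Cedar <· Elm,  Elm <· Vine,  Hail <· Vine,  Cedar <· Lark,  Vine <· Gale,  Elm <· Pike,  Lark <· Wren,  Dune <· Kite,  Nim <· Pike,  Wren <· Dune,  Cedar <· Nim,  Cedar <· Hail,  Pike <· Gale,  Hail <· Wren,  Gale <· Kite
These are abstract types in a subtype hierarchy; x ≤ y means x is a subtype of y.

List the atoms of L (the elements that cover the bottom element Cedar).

Elm, Hail, Lark, Nim

The atoms are exactly the elements that cover Cedar: Elm, Hail, Lark, Nim.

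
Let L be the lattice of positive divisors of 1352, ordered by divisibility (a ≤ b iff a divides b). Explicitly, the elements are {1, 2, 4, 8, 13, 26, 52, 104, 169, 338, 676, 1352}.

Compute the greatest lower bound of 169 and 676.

In the divisibility order, the meet is the greatest common divisor: gcd(169, 676) = 169.

169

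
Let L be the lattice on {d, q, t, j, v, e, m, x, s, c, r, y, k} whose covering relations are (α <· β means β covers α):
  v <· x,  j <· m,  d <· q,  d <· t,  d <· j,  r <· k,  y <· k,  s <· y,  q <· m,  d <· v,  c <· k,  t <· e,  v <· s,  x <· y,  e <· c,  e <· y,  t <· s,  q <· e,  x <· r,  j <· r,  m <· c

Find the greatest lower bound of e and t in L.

Common lower bounds of {e, t}: d, t.
The greatest among these is t.

t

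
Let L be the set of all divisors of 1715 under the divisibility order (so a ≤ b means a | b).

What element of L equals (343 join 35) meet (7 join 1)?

343 ∨ 35 = 1715
7 ∨ 1 = 7
1715 ∧ 7 = 7

7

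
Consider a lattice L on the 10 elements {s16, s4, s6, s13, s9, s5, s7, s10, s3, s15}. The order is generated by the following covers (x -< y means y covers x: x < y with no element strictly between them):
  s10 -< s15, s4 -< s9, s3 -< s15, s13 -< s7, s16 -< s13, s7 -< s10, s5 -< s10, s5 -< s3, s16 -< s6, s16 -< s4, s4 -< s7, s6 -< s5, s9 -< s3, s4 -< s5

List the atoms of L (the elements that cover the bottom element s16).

The atoms are exactly the elements that cover s16: s13, s4, s6.

s13, s4, s6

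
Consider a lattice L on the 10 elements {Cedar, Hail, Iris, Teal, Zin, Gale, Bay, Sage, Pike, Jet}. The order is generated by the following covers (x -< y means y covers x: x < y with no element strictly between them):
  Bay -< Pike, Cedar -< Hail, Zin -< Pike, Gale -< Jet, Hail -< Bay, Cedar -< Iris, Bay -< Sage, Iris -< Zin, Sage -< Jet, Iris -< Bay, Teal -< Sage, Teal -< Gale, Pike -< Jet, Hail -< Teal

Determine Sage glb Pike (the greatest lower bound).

Common lower bounds of {Sage, Pike}: Bay, Cedar, Hail, Iris.
The greatest among these is Bay.

Bay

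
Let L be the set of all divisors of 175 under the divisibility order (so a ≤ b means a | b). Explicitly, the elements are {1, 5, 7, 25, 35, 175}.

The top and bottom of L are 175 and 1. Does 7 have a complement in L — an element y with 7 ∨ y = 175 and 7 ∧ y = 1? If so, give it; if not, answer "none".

25

Need y with 7 ∨ y = 175 and 7 ∧ y = 1.
Checking each element gives: 25.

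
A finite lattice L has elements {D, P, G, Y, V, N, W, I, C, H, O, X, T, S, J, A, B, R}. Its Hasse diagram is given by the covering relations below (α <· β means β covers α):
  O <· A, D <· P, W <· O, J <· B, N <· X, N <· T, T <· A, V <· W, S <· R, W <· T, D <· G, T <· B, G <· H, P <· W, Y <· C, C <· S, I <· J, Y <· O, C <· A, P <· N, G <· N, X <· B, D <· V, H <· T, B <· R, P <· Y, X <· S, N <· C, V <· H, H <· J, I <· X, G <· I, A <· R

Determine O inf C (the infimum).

Common lower bounds of {O, C}: D, P, Y.
The greatest among these is Y.

Y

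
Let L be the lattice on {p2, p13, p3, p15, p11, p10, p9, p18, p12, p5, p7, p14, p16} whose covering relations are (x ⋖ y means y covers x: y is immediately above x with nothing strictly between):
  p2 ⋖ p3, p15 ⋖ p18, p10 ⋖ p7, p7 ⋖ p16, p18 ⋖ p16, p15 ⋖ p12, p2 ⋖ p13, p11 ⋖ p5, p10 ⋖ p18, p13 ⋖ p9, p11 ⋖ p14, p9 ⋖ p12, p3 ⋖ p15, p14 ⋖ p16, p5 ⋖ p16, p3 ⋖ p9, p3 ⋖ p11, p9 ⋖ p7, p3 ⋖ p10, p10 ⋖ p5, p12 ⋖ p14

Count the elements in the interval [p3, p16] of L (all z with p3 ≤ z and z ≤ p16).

11

The interval [p3, p16] = {p10, p11, p12, p14, p15, p16, p18, p3, p5, p7, p9}, which has 11 elements.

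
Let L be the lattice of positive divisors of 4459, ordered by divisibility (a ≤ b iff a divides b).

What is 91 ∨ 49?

637

Common upper bounds of {91, 49}: 4459, 637.
The least among these is 637.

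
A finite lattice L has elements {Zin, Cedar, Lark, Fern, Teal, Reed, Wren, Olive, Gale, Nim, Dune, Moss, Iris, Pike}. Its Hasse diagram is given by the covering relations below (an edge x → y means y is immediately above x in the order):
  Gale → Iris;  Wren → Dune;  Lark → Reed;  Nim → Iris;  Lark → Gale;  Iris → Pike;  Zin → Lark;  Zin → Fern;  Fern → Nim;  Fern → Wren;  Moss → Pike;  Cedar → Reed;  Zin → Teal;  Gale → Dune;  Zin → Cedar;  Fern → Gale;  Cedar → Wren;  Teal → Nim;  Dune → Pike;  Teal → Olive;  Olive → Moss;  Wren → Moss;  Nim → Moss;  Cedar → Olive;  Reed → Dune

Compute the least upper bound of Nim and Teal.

Common upper bounds of {Nim, Teal}: Iris, Moss, Nim, Pike.
The least among these is Nim.

Nim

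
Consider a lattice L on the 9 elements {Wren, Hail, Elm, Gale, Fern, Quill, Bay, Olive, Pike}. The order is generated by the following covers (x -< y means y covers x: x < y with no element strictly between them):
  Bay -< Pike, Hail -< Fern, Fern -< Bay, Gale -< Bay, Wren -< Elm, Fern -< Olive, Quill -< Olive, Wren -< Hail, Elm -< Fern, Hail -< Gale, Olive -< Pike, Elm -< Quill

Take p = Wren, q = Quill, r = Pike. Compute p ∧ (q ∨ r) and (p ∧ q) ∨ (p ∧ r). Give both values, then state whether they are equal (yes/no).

q ∨ r = Pike, so p ∧ (q ∨ r) = Wren ∧ Pike = Wren.
p ∧ q = Wren and p ∧ r = Wren, so (p ∧ q) ∨ (p ∧ r) = Wren ∨ Wren = Wren.
Equal: yes.

Wren; Wren; yes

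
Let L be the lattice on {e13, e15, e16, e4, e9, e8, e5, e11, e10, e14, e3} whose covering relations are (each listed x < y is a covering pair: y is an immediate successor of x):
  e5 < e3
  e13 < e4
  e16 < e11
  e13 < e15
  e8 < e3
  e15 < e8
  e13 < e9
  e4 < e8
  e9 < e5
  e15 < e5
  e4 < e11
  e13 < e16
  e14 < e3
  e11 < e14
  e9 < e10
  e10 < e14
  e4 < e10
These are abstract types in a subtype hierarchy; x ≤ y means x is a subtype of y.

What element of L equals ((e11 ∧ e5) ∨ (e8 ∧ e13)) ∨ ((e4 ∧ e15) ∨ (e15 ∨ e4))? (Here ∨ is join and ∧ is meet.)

e8

e11 ∧ e5 = e13
e8 ∧ e13 = e13
e13 ∨ e13 = e13
e4 ∧ e15 = e13
e15 ∨ e4 = e8
e13 ∨ e8 = e8
e13 ∨ e8 = e8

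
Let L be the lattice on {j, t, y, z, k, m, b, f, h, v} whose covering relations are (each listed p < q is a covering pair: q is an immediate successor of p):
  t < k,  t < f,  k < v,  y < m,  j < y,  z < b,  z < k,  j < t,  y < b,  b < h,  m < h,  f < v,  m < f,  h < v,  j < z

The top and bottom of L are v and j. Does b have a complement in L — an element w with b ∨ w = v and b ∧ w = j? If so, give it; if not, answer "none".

Need w with b ∨ w = v and b ∧ w = j.
Checking each element gives: t.

t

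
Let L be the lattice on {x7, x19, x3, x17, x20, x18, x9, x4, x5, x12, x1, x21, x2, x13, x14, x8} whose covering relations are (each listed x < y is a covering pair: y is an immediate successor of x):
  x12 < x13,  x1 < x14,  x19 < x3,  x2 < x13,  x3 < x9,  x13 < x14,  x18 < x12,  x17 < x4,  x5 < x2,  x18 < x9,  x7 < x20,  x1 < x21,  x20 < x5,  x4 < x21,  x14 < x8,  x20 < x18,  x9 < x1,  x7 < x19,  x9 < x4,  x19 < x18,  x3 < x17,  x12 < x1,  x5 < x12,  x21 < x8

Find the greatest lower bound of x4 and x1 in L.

x9

Common lower bounds of {x4, x1}: x18, x19, x20, x3, x7, x9.
The greatest among these is x9.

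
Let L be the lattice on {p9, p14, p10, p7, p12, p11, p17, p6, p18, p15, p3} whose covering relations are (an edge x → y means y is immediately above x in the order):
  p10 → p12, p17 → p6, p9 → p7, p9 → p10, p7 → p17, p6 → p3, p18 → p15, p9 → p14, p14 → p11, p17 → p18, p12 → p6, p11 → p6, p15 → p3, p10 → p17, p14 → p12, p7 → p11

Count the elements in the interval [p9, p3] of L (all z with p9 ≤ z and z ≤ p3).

The interval [p9, p3] = {p10, p11, p12, p14, p15, p17, p18, p3, p6, p7, p9}, which has 11 elements.

11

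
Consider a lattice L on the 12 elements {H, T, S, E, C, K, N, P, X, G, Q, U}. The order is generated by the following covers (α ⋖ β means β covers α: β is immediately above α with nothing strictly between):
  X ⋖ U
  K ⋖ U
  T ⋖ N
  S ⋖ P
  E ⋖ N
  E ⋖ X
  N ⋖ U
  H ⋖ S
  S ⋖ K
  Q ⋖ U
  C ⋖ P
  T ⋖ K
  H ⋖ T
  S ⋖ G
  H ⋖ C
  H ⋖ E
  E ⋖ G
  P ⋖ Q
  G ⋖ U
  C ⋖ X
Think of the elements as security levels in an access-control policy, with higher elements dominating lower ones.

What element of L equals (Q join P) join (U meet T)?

U

Q ∨ P = Q
U ∧ T = T
Q ∨ T = U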